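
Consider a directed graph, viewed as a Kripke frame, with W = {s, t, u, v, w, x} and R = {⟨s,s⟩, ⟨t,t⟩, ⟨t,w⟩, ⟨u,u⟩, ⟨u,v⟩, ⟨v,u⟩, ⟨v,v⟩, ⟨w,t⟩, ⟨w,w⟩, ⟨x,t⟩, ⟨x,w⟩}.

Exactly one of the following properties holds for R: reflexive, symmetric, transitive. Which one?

transitive

Reflexive: no — x is not related to itself.
Symmetric: no — x R t but not t R x.
Transitive: yes — every two-step R-path is closed by a direct edge.
Only transitive holds.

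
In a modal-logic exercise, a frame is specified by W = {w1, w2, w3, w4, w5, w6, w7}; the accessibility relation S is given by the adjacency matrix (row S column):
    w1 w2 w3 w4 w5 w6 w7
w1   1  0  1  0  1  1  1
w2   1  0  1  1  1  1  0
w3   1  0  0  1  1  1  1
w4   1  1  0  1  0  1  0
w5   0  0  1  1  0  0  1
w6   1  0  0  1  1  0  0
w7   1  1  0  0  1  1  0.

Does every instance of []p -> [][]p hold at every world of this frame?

By correspondence theory, 4 is valid on a frame iff S is transitive.
Transitive: no — w1 S w3 and w3 S w4, but not w1 S w4.

No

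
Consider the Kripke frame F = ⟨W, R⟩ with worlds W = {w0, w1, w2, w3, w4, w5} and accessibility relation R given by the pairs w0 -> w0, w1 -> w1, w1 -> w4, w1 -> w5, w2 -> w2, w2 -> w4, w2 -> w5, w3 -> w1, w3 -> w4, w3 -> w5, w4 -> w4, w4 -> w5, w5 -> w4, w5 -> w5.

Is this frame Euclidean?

No

Euclidean: no — w3 R w4 and w3 R w1, but not w4 R w1.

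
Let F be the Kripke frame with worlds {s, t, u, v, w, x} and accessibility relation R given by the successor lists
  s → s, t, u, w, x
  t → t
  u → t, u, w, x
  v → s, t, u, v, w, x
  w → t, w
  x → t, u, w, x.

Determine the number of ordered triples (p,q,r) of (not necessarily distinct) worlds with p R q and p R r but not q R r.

Enumerating: (s,t,s), (s,t,u), (s,t,w), (s,t,x), (s,u,s), (s,w,s), (s,w,u), (s,w,x), (s,x,s), (u,t,u), (u,t,w), (u,t,x), … and 22 more.
Total: 34.

34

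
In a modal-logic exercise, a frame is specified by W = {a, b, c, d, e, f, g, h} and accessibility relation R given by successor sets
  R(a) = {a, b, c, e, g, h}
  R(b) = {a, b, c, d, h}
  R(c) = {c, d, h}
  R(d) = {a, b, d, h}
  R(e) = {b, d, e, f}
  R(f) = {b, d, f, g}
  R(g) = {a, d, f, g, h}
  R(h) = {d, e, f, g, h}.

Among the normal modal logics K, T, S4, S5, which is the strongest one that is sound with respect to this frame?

T

Reflexive (axiom T): yes — every world is R-related to itself.
Transitive (axiom 4): no — a R b and b R d, but not a R d.
Euclidean (axiom 5): no — a R b and a R e, but not b R e.
So F validates K, T; S4 would additionally require R to be transitive. The strongest is T.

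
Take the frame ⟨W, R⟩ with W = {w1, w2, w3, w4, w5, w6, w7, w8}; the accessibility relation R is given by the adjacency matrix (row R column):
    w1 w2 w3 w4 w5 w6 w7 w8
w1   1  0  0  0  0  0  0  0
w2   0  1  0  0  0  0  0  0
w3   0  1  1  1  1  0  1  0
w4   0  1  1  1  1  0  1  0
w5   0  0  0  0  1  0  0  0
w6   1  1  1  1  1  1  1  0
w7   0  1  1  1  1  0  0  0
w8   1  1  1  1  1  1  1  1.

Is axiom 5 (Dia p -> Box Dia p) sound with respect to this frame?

Axiom 5 corresponds to the accessibility relation being Euclidean.
Euclidean: no — w3 R w2 and w3 R w4, but not w2 R w4.

No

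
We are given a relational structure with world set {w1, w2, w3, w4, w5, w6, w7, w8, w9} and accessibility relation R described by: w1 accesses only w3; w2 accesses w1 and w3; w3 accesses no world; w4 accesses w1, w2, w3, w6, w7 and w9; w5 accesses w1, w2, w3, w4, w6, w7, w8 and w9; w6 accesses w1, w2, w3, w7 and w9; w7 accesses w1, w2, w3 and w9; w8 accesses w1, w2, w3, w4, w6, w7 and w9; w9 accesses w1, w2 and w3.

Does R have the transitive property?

Transitive: yes — every two-step R-path is closed by a direct edge.

Yes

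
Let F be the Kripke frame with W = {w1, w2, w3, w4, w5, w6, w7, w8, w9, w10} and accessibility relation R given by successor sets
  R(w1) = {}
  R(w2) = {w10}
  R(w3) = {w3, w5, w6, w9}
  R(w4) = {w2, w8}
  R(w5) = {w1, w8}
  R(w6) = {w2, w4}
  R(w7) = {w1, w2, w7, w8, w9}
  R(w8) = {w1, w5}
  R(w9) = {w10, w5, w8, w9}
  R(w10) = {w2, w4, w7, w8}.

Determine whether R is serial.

Serial: no — w1 has no R-successor.

No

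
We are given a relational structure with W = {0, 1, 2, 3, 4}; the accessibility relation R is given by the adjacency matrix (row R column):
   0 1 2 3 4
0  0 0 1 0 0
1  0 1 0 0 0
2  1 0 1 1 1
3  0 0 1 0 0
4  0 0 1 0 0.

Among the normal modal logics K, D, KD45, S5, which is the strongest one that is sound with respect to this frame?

D

Serial (axiom D): yes — every world has a successor (e.g. 0 R 2).
Euclidean (axiom 5): no — 2 R 0 and 2 R 3, but not 0 R 3.
Transitive (axiom 4): no — 0 R 2 and 2 R 3, but not 0 R 3.
Reflexive (axiom T): no — 0 is not related to itself.
So F validates K, D; KD45 would additionally require R to be Euclidean and transitive. The strongest is D.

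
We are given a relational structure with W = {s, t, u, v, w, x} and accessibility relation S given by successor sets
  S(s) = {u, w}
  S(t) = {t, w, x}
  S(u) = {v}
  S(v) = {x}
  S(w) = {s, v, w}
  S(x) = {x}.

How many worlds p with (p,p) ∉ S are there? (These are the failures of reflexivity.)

Enumerating: s, u, v.

3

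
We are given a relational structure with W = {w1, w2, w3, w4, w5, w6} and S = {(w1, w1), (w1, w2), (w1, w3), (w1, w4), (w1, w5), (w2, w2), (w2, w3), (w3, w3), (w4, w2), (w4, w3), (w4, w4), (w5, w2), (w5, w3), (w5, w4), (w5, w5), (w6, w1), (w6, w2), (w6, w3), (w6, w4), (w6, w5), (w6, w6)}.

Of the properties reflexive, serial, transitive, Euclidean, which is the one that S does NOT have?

Reflexive: yes — every world is S-related to itself.
Serial: yes — every world has a successor (e.g. w1 S w1).
Transitive: yes — every two-step S-path is closed by a direct edge.
Euclidean: no — w1 S w2 and w1 S w4, but not w2 S w4.
Only Euclidean fails.

Euclidean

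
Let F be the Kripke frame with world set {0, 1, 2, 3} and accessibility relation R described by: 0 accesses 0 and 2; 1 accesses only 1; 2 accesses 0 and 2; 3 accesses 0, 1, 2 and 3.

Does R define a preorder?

Yes

Reflexive: yes — every world is R-related to itself.
Transitive: yes — every two-step R-path is closed by a direct edge.
So R is a preorder.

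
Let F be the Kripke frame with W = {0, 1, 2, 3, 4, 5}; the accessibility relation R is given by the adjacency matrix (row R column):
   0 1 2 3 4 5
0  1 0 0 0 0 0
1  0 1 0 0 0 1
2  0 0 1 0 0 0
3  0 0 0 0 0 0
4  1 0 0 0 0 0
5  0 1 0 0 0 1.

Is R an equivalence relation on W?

Reflexive: no — 3 is not related to itself.
Symmetric: no — 4 R 0 but not 0 R 4.
Transitive: yes — every two-step R-path is closed by a direct edge.
So R is not an equivalence relation.

No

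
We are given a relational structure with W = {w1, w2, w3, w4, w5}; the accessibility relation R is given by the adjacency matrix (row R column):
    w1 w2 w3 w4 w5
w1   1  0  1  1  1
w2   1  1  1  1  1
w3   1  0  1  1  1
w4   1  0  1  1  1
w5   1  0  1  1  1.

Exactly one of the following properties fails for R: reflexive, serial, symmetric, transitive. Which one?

Reflexive: yes — every world is R-related to itself.
Serial: yes — every world has a successor (e.g. w1 R w1).
Symmetric: no — w2 R w1 but not w1 R w2.
Transitive: yes — every two-step R-path is closed by a direct edge.
Only symmetric fails.

symmetric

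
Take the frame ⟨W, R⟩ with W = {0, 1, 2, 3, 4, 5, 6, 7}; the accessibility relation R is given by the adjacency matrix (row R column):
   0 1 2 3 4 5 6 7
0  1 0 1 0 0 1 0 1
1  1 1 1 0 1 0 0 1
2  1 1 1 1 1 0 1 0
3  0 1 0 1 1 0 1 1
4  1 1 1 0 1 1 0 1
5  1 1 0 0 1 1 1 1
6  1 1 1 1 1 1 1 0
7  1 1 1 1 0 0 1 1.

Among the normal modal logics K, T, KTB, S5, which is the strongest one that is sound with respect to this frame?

Reflexive (axiom T): yes — every world is R-related to itself.
Symmetric (axiom B): no — 1 R 0 but not 0 R 1.
Euclidean (axiom 5): no — 0 R 2 and 0 R 5, but not 2 R 5.
So F validates K, T; KTB would additionally require R to be symmetric. The strongest is T.

T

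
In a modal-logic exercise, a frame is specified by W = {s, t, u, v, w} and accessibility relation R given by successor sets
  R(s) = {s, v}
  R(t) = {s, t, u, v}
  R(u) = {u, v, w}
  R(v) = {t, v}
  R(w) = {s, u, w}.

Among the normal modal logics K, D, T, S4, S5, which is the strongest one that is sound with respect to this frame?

Serial (axiom D): yes — every world has a successor (e.g. s R s).
Reflexive (axiom T): yes — every world is R-related to itself.
Transitive (axiom 4): no — s R v and v R t, but not s R t.
Euclidean (axiom 5): no — t R s and t R u, but not s R u.
So F validates K, D, T; S4 would additionally require R to be transitive. The strongest is T.

T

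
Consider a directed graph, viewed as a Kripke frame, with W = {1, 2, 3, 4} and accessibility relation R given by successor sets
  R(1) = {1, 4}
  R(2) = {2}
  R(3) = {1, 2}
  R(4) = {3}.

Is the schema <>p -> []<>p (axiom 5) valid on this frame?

The schema 5 characterises exactly the Euclidean frames.
Euclidean: no — 3 R 1 and 3 R 2, but not 1 R 2.

No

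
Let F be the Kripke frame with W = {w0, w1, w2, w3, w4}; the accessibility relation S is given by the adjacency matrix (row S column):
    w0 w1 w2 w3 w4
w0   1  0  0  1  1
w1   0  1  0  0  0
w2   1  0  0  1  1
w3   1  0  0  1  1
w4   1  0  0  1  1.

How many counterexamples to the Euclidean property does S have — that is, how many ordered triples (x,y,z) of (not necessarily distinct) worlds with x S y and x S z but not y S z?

0

S is Euclidean; there are no such tuples.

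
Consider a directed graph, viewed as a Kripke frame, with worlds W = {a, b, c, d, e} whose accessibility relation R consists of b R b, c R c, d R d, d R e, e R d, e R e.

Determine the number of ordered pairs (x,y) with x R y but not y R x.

0

R is symmetric; there are no such tuples.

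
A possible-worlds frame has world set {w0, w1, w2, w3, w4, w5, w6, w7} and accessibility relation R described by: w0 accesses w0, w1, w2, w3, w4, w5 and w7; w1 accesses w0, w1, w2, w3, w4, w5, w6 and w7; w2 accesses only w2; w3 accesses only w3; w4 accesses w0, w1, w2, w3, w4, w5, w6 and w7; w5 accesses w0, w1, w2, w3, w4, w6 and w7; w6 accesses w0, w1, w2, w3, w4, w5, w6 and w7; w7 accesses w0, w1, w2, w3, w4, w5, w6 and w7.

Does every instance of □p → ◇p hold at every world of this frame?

Axiom D corresponds to the accessibility relation being serial.
Serial: yes — every world has a successor (e.g. w0 R w0).

Yes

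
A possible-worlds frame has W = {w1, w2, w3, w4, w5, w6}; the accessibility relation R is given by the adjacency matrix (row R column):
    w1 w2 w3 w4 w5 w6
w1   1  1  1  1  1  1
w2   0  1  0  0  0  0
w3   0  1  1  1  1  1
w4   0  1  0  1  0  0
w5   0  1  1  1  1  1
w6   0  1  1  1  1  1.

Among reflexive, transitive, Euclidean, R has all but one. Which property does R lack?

Euclidean

Reflexive: yes — every world is R-related to itself.
Transitive: yes — every two-step R-path is closed by a direct edge.
Euclidean: no — w1 R w2 and w1 R w3, but not w2 R w3.
Only Euclidean fails.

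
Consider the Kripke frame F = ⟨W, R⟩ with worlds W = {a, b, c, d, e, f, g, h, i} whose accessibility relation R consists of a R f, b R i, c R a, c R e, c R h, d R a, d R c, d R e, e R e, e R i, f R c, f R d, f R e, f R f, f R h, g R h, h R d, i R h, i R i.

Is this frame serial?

Yes

Serial: yes — every world has a successor (e.g. a R f).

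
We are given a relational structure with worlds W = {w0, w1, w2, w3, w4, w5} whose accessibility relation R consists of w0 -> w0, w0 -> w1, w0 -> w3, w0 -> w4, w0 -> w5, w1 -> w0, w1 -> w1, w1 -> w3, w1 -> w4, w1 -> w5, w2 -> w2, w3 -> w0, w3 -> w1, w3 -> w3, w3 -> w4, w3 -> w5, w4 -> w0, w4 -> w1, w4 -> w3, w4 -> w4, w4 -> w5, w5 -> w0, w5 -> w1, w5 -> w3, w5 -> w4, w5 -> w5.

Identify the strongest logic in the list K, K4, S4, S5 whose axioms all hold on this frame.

Transitive (axiom 4): yes — every two-step R-path is closed by a direct edge.
Reflexive (axiom T): yes — every world is R-related to itself.
Euclidean (axiom 5): yes — any two successors of a common world are R-related.
So F validates K, K4, S4, S5. The strongest is S5.

S5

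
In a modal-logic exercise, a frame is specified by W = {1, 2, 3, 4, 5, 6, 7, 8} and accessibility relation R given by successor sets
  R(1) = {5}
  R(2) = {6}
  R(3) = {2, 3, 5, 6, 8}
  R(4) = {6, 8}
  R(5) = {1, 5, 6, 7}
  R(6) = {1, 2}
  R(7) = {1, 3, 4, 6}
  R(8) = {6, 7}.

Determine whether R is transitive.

No

Transitive: no — 1 R 5 and 5 R 6, but not 1 R 6.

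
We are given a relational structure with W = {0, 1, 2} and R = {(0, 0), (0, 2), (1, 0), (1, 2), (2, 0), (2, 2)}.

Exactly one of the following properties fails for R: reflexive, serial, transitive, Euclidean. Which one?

Reflexive: no — 1 is not related to itself.
Serial: yes — every world has a successor (e.g. 0 R 0).
Transitive: yes — every two-step R-path is closed by a direct edge.
Euclidean: yes — any two successors of a common world are R-related.
Only reflexive fails.

reflexive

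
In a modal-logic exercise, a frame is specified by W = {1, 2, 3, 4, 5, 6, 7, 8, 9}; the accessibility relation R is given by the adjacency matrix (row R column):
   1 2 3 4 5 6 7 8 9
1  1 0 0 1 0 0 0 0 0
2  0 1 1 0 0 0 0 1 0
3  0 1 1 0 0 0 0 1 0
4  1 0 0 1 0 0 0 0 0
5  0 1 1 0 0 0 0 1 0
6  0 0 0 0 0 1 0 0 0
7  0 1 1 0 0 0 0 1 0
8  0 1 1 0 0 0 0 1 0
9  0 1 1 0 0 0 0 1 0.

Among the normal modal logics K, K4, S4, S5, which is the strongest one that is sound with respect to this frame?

Transitive (axiom 4): yes — every two-step R-path is closed by a direct edge.
Reflexive (axiom T): no — 5 is not related to itself.
Euclidean (axiom 5): yes — any two successors of a common world are R-related.
So F validates K, K4; S4 would additionally require R to be reflexive. The strongest is K4.

K4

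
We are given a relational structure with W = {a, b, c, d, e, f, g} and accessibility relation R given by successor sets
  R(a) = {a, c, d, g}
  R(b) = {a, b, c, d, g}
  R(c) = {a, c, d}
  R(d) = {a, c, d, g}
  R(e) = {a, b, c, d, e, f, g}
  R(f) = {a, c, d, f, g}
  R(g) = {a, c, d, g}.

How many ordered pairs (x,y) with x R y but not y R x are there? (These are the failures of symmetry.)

15

Enumerating: (b,a), (b,c), (b,d), (b,g), (e,a), (e,b), (e,c), (e,d), (e,f), (e,g), (f,a), (f,c), (f,d), (f,g), (g,c).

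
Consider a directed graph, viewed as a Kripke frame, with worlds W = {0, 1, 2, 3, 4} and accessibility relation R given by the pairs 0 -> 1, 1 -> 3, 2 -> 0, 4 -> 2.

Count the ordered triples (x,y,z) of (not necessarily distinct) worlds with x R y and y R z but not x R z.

3

Enumerating: (0,1,3), (2,0,1), (4,2,0).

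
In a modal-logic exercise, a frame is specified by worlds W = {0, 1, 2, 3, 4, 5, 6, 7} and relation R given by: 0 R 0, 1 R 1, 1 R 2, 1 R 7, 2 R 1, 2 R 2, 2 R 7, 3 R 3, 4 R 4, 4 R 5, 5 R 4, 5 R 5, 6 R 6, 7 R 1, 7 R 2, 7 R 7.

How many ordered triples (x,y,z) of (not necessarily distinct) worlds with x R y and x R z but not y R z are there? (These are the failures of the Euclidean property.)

0

R is Euclidean; there are no such tuples.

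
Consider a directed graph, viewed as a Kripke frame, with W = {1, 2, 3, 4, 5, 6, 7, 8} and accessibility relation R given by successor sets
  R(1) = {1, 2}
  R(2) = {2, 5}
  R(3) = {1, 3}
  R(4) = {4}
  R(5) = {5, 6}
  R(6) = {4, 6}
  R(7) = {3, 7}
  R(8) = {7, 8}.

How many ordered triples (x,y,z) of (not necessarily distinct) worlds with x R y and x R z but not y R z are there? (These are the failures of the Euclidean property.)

Enumerating: (1,2,1), (2,5,2), (3,1,3), (5,6,5), (6,4,6), (7,3,7), (8,7,8).

7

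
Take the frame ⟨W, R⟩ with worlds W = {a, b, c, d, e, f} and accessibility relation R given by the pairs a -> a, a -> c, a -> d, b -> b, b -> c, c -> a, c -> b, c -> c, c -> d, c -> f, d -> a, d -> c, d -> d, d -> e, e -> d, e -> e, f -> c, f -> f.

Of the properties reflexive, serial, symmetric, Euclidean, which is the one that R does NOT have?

Reflexive: yes — every world is R-related to itself.
Serial: yes — every world has a successor (e.g. a R a).
Symmetric: yes — every pair in R has its reverse in R.
Euclidean: no — c R a and c R b, but not a R b.
Only Euclidean fails.

Euclidean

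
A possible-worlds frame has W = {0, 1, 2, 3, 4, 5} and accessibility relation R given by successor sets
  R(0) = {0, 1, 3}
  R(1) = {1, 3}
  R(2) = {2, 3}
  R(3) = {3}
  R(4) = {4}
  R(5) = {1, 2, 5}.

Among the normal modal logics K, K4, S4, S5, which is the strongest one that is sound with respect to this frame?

Transitive (axiom 4): no — 5 R 1 and 1 R 3, but not 5 R 3.
Reflexive (axiom T): yes — every world is R-related to itself.
Euclidean (axiom 5): no — 0 R 3 and 0 R 1, but not 3 R 1.
So F validates K; K4 would additionally require R to be transitive. The strongest is K.

K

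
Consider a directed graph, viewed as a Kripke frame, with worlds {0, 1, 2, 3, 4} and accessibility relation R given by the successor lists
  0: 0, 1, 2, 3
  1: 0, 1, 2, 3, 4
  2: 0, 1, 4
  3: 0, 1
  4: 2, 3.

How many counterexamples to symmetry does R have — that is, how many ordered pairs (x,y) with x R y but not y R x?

Enumerating: (1,4), (4,3).

2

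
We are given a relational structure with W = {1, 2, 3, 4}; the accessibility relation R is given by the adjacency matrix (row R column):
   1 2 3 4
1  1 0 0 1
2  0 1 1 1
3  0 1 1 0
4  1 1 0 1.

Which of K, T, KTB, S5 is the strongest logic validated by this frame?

KTB

Reflexive (axiom T): yes — every world is R-related to itself.
Symmetric (axiom B): yes — every pair in R has its reverse in R.
Euclidean (axiom 5): no — 2 R 3 and 2 R 4, but not 3 R 4.
So F validates K, T, KTB; S5 would additionally require R to be Euclidean. The strongest is KTB.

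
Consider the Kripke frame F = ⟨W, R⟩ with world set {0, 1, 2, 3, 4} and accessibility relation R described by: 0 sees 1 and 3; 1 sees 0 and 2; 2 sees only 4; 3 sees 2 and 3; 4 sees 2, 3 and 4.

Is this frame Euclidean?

No

Euclidean: no — 0 R 1 and 0 R 3, but not 1 R 3.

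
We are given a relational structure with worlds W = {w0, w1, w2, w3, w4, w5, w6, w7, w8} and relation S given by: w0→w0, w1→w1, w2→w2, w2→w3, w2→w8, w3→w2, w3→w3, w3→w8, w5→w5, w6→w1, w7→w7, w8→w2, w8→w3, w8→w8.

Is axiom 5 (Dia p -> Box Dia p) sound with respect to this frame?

Yes

By correspondence theory, 5 is valid on a frame iff S is Euclidean.
Euclidean: yes — any two successors of a common world are S-related.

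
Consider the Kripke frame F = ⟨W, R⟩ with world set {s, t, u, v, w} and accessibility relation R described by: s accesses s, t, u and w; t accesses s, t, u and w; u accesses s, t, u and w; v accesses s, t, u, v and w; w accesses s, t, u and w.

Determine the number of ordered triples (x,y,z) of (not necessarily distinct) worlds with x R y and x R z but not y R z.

4

Enumerating: (v,s,v), (v,t,v), (v,u,v), (v,w,v).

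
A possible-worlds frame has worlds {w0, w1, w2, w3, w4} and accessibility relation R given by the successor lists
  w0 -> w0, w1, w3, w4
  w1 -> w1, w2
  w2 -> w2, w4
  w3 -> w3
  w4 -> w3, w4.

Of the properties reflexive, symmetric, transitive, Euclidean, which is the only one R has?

Reflexive: yes — every world is R-related to itself.
Symmetric: no — w0 R w1 but not w1 R w0.
Transitive: no — w0 R w1 and w1 R w2, but not w0 R w2.
Euclidean: no — w0 R w1 and w0 R w3, but not w1 R w3.
Only reflexive holds.

reflexive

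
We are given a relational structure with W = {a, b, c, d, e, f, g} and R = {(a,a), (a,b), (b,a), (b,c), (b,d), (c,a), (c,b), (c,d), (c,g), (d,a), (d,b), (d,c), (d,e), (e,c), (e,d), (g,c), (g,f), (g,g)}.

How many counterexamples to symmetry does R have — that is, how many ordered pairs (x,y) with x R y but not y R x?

Enumerating: (c,a), (d,a), (e,c), (g,f).

4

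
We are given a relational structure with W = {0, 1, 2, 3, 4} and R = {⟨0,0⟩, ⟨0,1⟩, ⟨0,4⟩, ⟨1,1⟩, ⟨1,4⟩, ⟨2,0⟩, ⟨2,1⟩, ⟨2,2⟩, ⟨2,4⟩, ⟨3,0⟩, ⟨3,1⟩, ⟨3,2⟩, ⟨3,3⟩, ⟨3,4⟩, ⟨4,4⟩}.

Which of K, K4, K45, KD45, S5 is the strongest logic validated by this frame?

K4

Transitive (axiom 4): yes — every two-step R-path is closed by a direct edge.
Euclidean (axiom 5): no — 0 R 4 and 0 R 1, but not 4 R 1.
Serial (axiom D): yes — every world has a successor (e.g. 0 R 0).
Reflexive (axiom T): yes — every world is R-related to itself.
So F validates K, K4; K45 would additionally require R to be Euclidean. The strongest is K4.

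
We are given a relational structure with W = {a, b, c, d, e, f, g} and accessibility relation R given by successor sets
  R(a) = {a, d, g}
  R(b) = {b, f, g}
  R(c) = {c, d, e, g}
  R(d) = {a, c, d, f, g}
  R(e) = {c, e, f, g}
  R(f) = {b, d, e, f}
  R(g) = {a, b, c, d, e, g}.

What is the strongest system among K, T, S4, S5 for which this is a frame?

T

Reflexive (axiom T): yes — every world is R-related to itself.
Transitive (axiom 4): no — a R d and d R c, but not a R c.
Euclidean (axiom 5): no — b R f and b R g, but not f R g.
So F validates K, T; S4 would additionally require R to be transitive. The strongest is T.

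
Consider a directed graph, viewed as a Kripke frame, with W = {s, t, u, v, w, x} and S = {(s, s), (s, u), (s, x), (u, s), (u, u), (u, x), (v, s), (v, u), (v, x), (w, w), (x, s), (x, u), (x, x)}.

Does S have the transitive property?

Transitive: yes — every two-step S-path is closed by a direct edge.

Yes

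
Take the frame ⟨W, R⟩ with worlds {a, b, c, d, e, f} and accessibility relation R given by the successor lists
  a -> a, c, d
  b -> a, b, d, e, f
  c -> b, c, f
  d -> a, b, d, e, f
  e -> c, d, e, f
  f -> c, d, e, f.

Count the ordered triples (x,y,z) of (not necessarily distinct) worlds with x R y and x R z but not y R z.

Enumerating: (a,c,a), (a,c,d), (a,d,c), (b,a,b), (b,a,e), (b,a,f), (b,e,a), (b,e,b), (b,f,a), (b,f,b), (c,b,c), (c,f,b), … and 13 more.
Total: 25.

25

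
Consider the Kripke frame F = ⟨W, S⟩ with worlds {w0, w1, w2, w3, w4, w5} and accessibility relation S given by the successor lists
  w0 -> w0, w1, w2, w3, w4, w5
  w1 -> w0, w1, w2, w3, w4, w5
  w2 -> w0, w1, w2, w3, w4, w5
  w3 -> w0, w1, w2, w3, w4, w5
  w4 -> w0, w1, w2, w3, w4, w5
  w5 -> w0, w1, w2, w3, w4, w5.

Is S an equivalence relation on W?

Reflexive: yes — every world is S-related to itself.
Symmetric: yes — every pair in S has its reverse in S.
Transitive: yes — every two-step S-path is closed by a direct edge.
So S is an equivalence relation.

Yes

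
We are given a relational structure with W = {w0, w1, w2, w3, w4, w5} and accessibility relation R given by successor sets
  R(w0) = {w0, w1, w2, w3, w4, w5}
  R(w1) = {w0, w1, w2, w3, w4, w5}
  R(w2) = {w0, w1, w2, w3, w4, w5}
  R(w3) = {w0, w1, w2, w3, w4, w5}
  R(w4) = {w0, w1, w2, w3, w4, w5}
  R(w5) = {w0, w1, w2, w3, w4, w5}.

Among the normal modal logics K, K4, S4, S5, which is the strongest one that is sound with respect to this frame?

S5

Transitive (axiom 4): yes — every two-step R-path is closed by a direct edge.
Reflexive (axiom T): yes — every world is R-related to itself.
Euclidean (axiom 5): yes — any two successors of a common world are R-related.
So F validates K, K4, S4, S5. The strongest is S5.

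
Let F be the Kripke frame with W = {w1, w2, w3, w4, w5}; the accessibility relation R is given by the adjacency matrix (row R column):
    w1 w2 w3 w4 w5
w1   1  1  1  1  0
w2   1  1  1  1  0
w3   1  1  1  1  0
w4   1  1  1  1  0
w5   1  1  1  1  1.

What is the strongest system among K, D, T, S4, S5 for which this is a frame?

Serial (axiom D): yes — every world has a successor (e.g. w1 R w1).
Reflexive (axiom T): yes — every world is R-related to itself.
Transitive (axiom 4): yes — every two-step R-path is closed by a direct edge.
Euclidean (axiom 5): no — w5 R w1 and w5 R w5, but not w1 R w5.
So F validates K, D, T, S4; S5 would additionally require R to be Euclidean. The strongest is S4.

S4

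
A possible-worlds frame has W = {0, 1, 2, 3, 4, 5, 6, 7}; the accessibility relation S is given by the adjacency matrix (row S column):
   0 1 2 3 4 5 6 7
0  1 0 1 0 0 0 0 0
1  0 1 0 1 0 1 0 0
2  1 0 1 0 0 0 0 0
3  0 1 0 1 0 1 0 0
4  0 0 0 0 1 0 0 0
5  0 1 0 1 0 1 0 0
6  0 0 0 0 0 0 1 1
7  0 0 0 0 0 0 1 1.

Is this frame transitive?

Yes

Transitive: yes — every two-step S-path is closed by a direct edge.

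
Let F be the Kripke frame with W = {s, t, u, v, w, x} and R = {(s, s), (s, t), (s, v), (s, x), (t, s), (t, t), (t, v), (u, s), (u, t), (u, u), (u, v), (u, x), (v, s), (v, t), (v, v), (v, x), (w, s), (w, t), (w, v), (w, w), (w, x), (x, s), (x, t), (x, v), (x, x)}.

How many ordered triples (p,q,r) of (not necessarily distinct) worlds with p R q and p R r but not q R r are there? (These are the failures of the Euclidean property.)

Enumerating: (s,t,x), (u,s,u), (u,t,u), (u,t,x), (u,v,u), (u,x,u), (v,t,x), (w,s,w), (w,t,w), (w,t,x), (w,v,w), (w,x,w), (x,t,x).

13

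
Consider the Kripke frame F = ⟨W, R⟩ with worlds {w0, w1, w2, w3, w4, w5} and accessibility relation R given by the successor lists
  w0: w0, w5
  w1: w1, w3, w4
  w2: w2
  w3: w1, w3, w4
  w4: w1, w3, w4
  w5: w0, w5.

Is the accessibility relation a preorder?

Reflexive: yes — every world is R-related to itself.
Transitive: yes — every two-step R-path is closed by a direct edge.
So R is a preorder.

Yes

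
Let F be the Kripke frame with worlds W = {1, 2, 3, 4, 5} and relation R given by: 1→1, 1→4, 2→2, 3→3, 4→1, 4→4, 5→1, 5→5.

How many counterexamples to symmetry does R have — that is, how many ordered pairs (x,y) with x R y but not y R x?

Enumerating: (5,1).

1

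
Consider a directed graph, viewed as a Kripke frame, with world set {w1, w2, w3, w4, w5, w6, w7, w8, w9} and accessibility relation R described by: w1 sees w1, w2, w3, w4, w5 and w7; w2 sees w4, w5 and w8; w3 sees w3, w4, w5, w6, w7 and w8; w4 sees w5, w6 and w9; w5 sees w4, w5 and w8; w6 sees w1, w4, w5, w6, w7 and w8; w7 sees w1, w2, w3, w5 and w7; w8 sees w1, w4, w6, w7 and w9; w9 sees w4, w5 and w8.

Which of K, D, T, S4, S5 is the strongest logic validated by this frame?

D

Serial (axiom D): yes — every world has a successor (e.g. w1 R w1).
Reflexive (axiom T): no — w2 is not related to itself.
Transitive (axiom 4): no — w1 R w2 and w2 R w8, but not w1 R w8.
Euclidean (axiom 5): no — w1 R w2 and w1 R w3, but not w2 R w3.
So F validates K, D; T would additionally require R to be reflexive. The strongest is D.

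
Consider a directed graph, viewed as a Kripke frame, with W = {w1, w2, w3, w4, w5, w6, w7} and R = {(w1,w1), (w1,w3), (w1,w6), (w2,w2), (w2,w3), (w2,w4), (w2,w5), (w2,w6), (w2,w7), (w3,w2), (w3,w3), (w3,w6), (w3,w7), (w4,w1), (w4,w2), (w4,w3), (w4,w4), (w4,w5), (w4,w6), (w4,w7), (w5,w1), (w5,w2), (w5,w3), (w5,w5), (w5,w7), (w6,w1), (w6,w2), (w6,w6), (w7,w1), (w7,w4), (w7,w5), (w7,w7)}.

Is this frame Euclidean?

No

Euclidean: no — w1 R w6 and w1 R w3, but not w6 R w3.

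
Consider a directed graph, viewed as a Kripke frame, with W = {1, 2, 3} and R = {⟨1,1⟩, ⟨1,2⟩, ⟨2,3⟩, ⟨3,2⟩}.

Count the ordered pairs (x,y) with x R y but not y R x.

Enumerating: (1,2).

1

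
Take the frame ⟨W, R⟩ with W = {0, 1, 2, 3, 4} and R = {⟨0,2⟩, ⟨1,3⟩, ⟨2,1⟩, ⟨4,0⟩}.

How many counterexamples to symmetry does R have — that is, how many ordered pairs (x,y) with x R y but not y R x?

Enumerating: (0,2), (1,3), (2,1), (4,0).

4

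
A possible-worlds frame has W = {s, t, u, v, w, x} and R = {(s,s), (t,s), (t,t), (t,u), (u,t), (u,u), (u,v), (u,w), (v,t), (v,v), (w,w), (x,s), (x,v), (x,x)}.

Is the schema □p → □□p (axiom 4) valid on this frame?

By correspondence theory, 4 is valid on a frame iff R is transitive.
Transitive: no — t R u and u R v, but not t R v.

No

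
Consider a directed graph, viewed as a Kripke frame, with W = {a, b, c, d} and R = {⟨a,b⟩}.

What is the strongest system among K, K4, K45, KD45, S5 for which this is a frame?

K4

Transitive (axiom 4): yes — every two-step R-path is closed by a direct edge.
Euclidean (axiom 5): no — a R b and a R b, but not b R b.
Serial (axiom D): no — b has no R-successor.
Reflexive (axiom T): no — a is not related to itself.
So F validates K, K4; K45 would additionally require R to be Euclidean. The strongest is K4.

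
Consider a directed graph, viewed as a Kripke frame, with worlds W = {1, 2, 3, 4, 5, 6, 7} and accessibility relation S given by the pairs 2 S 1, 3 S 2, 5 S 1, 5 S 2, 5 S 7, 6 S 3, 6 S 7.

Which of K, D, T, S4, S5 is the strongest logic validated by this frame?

K

Serial (axiom D): no — 1 has no S-successor.
Reflexive (axiom T): no — 1 is not related to itself.
Transitive (axiom 4): no — 3 S 2 and 2 S 1, but not 3 S 1.
Euclidean (axiom 5): no — 5 S 1 and 5 S 2, but not 1 S 2.
So F validates K; D would additionally require S to be serial. The strongest is K.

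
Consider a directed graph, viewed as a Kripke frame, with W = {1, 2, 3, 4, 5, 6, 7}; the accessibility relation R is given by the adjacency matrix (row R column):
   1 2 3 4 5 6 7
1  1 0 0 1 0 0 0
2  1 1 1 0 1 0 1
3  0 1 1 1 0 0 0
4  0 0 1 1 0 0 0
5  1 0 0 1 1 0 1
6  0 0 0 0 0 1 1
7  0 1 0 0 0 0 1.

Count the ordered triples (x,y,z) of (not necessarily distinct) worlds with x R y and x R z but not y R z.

Enumerating: (1,4,1), (2,1,2), (2,1,3), (2,1,5), (2,1,7), (2,3,1), (2,3,5), (2,3,7), (2,5,2), (2,5,3), (2,7,1), (2,7,3), … and 12 more.
Total: 24.

24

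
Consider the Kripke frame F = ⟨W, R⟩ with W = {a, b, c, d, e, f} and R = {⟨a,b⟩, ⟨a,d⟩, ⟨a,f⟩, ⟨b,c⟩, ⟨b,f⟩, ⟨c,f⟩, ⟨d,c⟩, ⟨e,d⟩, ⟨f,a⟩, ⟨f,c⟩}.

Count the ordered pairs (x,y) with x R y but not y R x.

6

Enumerating: (a,b), (a,d), (b,c), (b,f), (d,c), (e,d).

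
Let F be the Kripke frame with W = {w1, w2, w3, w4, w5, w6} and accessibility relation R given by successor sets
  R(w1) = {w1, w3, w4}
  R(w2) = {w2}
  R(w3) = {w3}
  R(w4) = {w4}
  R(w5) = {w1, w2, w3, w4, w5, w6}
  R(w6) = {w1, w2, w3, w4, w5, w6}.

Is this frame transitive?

Transitive: yes — every two-step R-path is closed by a direct edge.

Yes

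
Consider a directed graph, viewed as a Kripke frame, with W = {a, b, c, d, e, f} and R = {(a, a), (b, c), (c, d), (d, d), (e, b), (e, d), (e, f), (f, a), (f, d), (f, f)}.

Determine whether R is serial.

Yes

Serial: yes — every world has a successor (e.g. a R a).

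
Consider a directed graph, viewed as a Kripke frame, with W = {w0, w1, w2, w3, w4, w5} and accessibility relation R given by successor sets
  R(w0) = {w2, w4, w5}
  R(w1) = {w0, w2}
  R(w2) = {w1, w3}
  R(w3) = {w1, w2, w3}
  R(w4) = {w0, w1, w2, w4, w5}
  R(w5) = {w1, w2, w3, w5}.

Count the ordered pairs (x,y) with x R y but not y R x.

Enumerating: (w0,w2), (w0,w5), (w1,w0), (w3,w1), (w4,w1), (w4,w2), (w4,w5), (w5,w1), (w5,w2), (w5,w3).

10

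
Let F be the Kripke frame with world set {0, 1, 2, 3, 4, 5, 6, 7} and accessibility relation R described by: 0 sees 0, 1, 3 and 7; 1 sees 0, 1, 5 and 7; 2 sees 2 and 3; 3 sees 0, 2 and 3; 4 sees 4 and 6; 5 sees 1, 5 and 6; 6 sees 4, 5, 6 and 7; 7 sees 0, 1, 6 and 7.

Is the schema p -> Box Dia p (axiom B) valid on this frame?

By correspondence theory, B is valid on a frame iff R is symmetric.
Symmetric: yes — every pair in R has its reverse in R.

Yes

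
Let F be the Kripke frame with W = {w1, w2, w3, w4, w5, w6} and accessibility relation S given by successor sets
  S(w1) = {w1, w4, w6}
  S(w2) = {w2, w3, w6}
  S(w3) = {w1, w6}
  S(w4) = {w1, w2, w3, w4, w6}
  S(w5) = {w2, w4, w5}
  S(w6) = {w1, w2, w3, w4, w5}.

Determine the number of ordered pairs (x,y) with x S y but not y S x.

Enumerating: (w2,w3), (w3,w1), (w4,w2), (w4,w3), (w5,w2), (w5,w4), (w6,w5).

7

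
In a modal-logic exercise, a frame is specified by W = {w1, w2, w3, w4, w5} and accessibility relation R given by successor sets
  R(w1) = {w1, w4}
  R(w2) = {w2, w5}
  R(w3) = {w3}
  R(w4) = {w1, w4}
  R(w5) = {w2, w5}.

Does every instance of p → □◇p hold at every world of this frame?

Yes

The schema B characterises exactly the symmetric frames.
Symmetric: yes — every pair in R has its reverse in R.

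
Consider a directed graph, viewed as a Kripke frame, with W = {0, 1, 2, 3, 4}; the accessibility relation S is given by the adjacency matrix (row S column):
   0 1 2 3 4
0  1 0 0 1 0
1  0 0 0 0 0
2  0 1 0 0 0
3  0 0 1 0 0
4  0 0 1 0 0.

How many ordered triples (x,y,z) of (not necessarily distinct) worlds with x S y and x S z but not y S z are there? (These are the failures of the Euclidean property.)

5

Enumerating: (0,3,0), (0,3,3), (2,1,1), (3,2,2), (4,2,2).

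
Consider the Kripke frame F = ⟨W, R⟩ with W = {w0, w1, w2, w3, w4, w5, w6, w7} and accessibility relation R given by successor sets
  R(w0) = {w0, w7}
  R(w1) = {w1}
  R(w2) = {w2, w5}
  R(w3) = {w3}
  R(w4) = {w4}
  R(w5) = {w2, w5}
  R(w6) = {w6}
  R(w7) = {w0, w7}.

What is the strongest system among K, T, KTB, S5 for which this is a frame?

S5

Reflexive (axiom T): yes — every world is R-related to itself.
Symmetric (axiom B): yes — every pair in R has its reverse in R.
Euclidean (axiom 5): yes — any two successors of a common world are R-related.
So F validates K, T, KTB, S5. The strongest is S5.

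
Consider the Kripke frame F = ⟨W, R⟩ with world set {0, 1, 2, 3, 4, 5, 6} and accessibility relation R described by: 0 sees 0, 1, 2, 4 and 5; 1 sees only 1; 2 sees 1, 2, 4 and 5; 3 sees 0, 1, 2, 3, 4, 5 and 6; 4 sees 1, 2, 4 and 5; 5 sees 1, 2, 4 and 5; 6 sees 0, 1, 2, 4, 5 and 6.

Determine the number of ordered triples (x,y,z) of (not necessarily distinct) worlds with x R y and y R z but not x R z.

R is transitive; there are no such tuples.

0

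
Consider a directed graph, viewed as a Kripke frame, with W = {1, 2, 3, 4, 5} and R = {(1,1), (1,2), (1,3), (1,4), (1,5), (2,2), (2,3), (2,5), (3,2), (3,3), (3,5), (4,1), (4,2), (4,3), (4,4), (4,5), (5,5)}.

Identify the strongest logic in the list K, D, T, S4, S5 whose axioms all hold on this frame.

S4

Serial (axiom D): yes — every world has a successor (e.g. 1 R 1).
Reflexive (axiom T): yes — every world is R-related to itself.
Transitive (axiom 4): yes — every two-step R-path is closed by a direct edge.
Euclidean (axiom 5): no — 1 R 2 and 1 R 4, but not 2 R 4.
So F validates K, D, T, S4; S5 would additionally require R to be Euclidean. The strongest is S4.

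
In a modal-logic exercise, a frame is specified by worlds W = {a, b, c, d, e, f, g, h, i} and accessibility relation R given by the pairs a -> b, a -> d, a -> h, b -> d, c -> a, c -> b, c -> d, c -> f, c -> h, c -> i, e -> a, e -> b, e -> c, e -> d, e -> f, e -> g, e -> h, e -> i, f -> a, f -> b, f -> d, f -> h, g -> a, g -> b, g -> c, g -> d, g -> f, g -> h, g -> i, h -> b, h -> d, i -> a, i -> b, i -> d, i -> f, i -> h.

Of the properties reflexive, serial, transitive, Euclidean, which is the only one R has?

transitive

Reflexive: no — a is not related to itself.
Serial: no — d has no R-successor.
Transitive: yes — every two-step R-path is closed by a direct edge.
Euclidean: no — a R b and a R h, but not b R h.
Only transitive holds.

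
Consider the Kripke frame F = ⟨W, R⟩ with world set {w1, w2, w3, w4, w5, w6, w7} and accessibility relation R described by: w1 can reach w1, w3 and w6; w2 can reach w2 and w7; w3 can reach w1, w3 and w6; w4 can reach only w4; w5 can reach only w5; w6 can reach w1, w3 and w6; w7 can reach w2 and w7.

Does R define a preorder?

Reflexive: yes — every world is R-related to itself.
Transitive: yes — every two-step R-path is closed by a direct edge.
So R is a preorder.

Yes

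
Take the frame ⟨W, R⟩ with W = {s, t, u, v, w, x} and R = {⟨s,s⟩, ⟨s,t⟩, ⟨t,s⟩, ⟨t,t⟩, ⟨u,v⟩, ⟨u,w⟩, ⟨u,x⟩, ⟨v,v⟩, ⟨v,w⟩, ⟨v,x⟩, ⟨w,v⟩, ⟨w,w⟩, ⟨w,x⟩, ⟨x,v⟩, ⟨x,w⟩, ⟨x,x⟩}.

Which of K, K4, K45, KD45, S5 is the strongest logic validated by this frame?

Transitive (axiom 4): yes — every two-step R-path is closed by a direct edge.
Euclidean (axiom 5): yes — any two successors of a common world are R-related.
Serial (axiom D): yes — every world has a successor (e.g. s R s).
Reflexive (axiom T): no — u is not related to itself.
So F validates K, K4, K45, KD45; S5 would additionally require R to be reflexive. The strongest is KD45.

KD45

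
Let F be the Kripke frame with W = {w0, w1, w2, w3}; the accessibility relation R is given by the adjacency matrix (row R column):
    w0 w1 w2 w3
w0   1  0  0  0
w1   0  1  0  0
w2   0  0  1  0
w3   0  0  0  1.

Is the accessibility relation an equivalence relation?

Yes

Reflexive: yes — every world is R-related to itself.
Symmetric: yes — every pair in R has its reverse in R.
Transitive: yes — every two-step R-path is closed by a direct edge.
So R is an equivalence relation.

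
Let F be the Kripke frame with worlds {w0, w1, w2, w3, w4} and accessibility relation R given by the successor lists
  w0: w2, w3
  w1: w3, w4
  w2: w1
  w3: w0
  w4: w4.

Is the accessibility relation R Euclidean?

No

Euclidean: no — w0 R w2 and w0 R w3, but not w2 R w3.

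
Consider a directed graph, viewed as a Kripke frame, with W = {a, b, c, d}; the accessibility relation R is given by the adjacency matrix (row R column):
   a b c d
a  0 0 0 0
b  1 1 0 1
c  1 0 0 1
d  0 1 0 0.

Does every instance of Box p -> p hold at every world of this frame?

No

The schema T characterises exactly the reflexive frames.
Reflexive: no — a is not related to itself.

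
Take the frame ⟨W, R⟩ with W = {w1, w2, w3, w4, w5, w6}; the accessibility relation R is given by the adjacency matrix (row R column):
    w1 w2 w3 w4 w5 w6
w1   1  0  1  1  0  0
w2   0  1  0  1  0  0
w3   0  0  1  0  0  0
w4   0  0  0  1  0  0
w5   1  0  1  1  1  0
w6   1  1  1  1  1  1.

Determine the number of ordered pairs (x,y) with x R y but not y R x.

Enumerating: (w1,w3), (w1,w4), (w2,w4), (w5,w1), (w5,w3), (w5,w4), (w6,w1), (w6,w2), (w6,w3), (w6,w4), (w6,w5).

11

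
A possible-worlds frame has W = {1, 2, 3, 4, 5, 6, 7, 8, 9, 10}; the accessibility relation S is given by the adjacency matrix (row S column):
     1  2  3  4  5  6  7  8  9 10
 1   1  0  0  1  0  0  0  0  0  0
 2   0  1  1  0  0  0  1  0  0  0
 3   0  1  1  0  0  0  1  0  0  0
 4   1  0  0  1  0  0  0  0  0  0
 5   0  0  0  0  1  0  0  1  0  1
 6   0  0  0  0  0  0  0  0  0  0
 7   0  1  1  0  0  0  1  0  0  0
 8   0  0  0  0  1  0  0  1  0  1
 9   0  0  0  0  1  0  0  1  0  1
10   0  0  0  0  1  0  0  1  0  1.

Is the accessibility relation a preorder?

No

Reflexive: no — 6 is not related to itself.
Transitive: yes — every two-step S-path is closed by a direct edge.
So S is not a preorder.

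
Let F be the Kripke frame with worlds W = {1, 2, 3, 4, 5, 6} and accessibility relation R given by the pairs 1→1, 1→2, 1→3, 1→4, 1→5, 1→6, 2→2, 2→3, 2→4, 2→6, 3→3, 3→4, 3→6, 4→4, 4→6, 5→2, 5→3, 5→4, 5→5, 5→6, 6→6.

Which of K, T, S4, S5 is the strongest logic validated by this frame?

Reflexive (axiom T): yes — every world is R-related to itself.
Transitive (axiom 4): yes — every two-step R-path is closed by a direct edge.
Euclidean (axiom 5): no — 1 R 2 and 1 R 5, but not 2 R 5.
So F validates K, T, S4; S5 would additionally require R to be Euclidean. The strongest is S4.

S4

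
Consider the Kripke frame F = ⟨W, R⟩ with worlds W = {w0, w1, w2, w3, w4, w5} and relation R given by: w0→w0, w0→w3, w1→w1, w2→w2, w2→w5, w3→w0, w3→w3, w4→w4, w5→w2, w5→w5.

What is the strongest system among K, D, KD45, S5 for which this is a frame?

S5

Serial (axiom D): yes — every world has a successor (e.g. w0 R w0).
Euclidean (axiom 5): yes — any two successors of a common world are R-related.
Transitive (axiom 4): yes — every two-step R-path is closed by a direct edge.
Reflexive (axiom T): yes — every world is R-related to itself.
So F validates K, D, KD45, S5. The strongest is S5.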